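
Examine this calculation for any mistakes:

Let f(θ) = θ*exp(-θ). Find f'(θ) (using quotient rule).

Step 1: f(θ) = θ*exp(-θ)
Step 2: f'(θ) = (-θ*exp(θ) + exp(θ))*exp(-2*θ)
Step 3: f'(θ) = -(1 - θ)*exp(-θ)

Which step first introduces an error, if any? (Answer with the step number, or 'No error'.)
Step 3

Step 3 is incorrect due to a sign flip.
The step shows: -(1 - θ)*exp(-θ)
The correct value should be: (1 - θ)*exp(-θ)

Explanation: The sign of the whole expression was flipped: the term (1 - θ)*exp(-θ) was incorrectly written as -(1 - θ)*exp(-θ)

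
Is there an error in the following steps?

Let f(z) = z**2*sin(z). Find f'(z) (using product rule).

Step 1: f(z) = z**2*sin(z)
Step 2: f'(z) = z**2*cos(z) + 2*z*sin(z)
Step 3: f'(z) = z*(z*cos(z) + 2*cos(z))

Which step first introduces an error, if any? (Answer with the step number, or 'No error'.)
Step 3

Step 3 is incorrect due to a wrong trig function.
The step shows: z*(z*cos(z) + 2*cos(z))
The correct value should be: z*(z*cos(z) + 2*sin(z))

Explanation: sin(z) was incorrectly written as cos(z): the term z*(z*cos(z) + 2*sin(z)) was incorrectly written as z*(z*cos(z) + 2*cos(z))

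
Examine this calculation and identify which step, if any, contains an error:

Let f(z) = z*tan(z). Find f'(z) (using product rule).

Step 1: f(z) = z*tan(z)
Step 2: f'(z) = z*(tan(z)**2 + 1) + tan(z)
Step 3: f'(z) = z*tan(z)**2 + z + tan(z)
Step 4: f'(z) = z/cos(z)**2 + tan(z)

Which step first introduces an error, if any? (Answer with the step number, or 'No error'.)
No error

All steps in this derivation are correct.
The final answer f'(z) = z/cos(z)**2 + tan(z) is valid.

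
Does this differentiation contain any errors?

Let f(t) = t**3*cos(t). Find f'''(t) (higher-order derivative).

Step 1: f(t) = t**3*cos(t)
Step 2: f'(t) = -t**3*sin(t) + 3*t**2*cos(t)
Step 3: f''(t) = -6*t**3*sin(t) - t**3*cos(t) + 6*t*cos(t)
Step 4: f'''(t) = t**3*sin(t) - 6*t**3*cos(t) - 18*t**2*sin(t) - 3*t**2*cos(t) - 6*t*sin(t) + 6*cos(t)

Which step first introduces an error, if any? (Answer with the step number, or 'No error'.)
Step 3

Step 3 is incorrect due to a wrong exponent.
The step shows: -6*t**3*sin(t) - t**3*cos(t) + 6*t*cos(t)
The correct value should be: -t**3*cos(t) - 6*t**2*sin(t) + 6*t*cos(t)

Explanation: The exponent 2 on t was incorrectly written as 3: the term -6*t**2*sin(t) was incorrectly written as -6*t**3*sin(t)
The later steps are derived from this incorrect expression, so the error originates in Step 3.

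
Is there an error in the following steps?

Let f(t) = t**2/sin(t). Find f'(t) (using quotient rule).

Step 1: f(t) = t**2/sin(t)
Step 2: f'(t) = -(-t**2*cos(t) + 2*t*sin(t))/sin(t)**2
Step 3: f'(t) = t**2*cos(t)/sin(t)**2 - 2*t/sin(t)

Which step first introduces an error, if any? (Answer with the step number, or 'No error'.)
Step 2

Step 2 is incorrect due to a sign flip.
The step shows: -(-t**2*cos(t) + 2*t*sin(t))/sin(t)**2
The correct value should be: (-t**2*cos(t) + 2*t*sin(t))/sin(t)**2

Explanation: The sign of the whole expression was flipped: the term (-t**2*cos(t) + 2*t*sin(t))/sin(t)**2 was incorrectly written as -(-t**2*cos(t) + 2*t*sin(t))/sin(t)**2
The later steps are derived from this incorrect expression, so the error originates in Step 2.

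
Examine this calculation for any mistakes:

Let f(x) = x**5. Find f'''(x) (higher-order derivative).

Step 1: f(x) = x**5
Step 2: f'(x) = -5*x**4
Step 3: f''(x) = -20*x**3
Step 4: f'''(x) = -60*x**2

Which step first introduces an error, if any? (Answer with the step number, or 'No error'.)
Step 2

Step 2 is incorrect due to a sign flip.
The step shows: -5*x**4
The correct value should be: 5*x**4

Explanation: The sign of the whole expression was flipped: the term 5*x**4 was incorrectly written as -5*x**4
The later steps are derived from this incorrect expression, so the error originates in Step 2.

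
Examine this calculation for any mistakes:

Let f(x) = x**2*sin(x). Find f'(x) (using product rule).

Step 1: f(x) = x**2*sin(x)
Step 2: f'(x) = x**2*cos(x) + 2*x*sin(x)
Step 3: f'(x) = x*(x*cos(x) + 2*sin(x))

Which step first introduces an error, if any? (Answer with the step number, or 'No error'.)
No error

All steps in this derivation are correct.
The final answer f'(x) = x*(x*cos(x) + 2*sin(x)) is valid.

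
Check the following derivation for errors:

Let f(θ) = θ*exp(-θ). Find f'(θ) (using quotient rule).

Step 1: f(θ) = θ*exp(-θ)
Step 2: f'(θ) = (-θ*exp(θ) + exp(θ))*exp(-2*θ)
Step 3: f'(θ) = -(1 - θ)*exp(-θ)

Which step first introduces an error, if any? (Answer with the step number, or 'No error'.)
Step 3

Step 3 is incorrect due to a sign flip.
The step shows: -(1 - θ)*exp(-θ)
The correct value should be: (1 - θ)*exp(-θ)

Explanation: The sign of the whole expression was flipped: the term (1 - θ)*exp(-θ) was incorrectly written as -(1 - θ)*exp(-θ)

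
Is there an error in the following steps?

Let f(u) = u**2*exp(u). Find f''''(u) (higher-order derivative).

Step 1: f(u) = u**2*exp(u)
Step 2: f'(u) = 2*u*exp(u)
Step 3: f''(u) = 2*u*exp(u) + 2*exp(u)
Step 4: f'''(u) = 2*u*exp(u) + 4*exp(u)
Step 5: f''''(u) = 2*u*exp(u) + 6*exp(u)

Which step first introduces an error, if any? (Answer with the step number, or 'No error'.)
Step 2

Step 2 is incorrect due to a dropped term.
The step shows: 2*u*exp(u)
The correct value should be: u**2*exp(u) + 2*u*exp(u)

Explanation: A term was dropped: the term u**2*exp(u) was incorrectly omitted
The later steps are derived from this incorrect expression, so the error originates in Step 2.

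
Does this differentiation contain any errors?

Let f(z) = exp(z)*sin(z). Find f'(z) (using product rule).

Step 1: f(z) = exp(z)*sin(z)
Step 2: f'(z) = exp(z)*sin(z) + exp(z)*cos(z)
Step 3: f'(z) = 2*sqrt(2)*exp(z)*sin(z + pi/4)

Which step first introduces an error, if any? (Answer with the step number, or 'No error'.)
Step 3

Step 3 is incorrect due to a wrong exponent.
The step shows: 2*sqrt(2)*exp(z)*sin(z + pi/4)
The correct value should be: sqrt(2)*exp(z)*sin(z + pi/4)

Explanation: The exponent 1/2 on 2 was incorrectly written as 3/2: the term sqrt(2)*exp(z)*sin(z + pi/4) was incorrectly written as 2*sqrt(2)*exp(z)*sin(z + pi/4)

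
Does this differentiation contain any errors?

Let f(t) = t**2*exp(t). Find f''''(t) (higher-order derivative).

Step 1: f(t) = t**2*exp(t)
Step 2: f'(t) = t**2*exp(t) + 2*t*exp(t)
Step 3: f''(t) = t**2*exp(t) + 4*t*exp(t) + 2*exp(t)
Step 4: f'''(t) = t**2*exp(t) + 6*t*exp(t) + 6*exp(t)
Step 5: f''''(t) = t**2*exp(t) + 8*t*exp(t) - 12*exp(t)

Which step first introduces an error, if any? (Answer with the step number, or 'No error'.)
Step 5

Step 5 is incorrect due to a sign flip.
The step shows: t**2*exp(t) + 8*t*exp(t) - 12*exp(t)
The correct value should be: t**2*exp(t) + 8*t*exp(t) + 12*exp(t)

Explanation: The sign of one term was flipped: the term 12*exp(t) was incorrectly written as -12*exp(t)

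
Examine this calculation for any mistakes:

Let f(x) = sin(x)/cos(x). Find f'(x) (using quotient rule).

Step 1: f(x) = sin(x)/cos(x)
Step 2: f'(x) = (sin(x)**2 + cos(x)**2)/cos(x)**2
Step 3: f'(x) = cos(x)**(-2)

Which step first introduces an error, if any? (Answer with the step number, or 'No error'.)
No error

All steps in this derivation are correct.
The final answer f'(x) = cos(x)**(-2) is valid.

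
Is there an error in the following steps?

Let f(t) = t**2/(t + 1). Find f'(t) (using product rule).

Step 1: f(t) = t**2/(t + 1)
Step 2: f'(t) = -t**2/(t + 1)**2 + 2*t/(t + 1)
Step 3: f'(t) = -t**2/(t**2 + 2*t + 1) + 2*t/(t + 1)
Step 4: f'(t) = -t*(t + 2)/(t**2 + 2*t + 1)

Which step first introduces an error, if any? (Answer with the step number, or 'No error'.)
Step 4

Step 4 is incorrect due to a sign flip.
The step shows: -t*(t + 2)/(t**2 + 2*t + 1)
The correct value should be: t*(t + 2)/(t**2 + 2*t + 1)

Explanation: The sign of the whole expression was flipped: the term t*(t + 2)/(t**2 + 2*t + 1) was incorrectly written as -t*(t + 2)/(t**2 + 2*t + 1)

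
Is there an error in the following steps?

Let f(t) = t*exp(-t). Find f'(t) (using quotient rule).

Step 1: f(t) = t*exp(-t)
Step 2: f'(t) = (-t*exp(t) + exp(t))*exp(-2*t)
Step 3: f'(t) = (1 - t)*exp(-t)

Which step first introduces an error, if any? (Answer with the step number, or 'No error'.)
No error

All steps in this derivation are correct.
The final answer f'(t) = (1 - t)*exp(-t) is valid.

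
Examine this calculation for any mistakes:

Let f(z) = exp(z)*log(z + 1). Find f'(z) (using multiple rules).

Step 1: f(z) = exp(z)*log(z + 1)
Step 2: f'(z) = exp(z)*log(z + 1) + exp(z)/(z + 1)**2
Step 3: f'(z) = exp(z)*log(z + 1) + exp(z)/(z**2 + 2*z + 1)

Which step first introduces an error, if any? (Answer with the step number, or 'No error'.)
Step 2

Step 2 is incorrect due to a wrong exponent.
The step shows: exp(z)*log(z + 1) + exp(z)/(z + 1)**2
The correct value should be: exp(z)*log(z + 1) + exp(z)/(z + 1)

Explanation: The exponent -1 on z + 1 was incorrectly written as -2: the term exp(z)/(z + 1) was incorrectly written as exp(z)/(z + 1)**2
The later steps are derived from this incorrect expression, so the error originates in Step 2.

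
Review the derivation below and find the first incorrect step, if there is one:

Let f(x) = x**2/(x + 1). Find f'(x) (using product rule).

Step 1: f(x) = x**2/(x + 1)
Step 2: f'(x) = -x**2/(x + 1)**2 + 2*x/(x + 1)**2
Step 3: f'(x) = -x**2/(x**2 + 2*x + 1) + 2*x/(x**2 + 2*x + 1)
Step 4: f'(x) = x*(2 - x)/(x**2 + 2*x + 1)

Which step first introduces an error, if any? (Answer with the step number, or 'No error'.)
Step 2

Step 2 is incorrect due to a wrong exponent.
The step shows: -x**2/(x + 1)**2 + 2*x/(x + 1)**2
The correct value should be: -x**2/(x + 1)**2 + 2*x/(x + 1)

Explanation: The exponent -1 on x + 1 was incorrectly written as -2: the term 2*x/(x + 1) was incorrectly written as 2*x/(x + 1)**2
The later steps are derived from this incorrect expression, so the error originates in Step 2.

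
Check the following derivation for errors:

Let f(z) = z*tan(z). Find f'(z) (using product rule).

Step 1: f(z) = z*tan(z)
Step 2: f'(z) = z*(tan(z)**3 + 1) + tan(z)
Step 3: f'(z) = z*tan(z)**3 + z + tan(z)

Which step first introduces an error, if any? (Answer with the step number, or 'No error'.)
Step 2

Step 2 is incorrect due to a wrong exponent.
The step shows: z*(tan(z)**3 + 1) + tan(z)
The correct value should be: z*(tan(z)**2 + 1) + tan(z)

Explanation: The exponent 2 on tan(z) was incorrectly written as 3: the term z*(tan(z)**2 + 1) was incorrectly written as z*(tan(z)**3 + 1)
The later steps are derived from this incorrect expression, so the error originates in Step 2.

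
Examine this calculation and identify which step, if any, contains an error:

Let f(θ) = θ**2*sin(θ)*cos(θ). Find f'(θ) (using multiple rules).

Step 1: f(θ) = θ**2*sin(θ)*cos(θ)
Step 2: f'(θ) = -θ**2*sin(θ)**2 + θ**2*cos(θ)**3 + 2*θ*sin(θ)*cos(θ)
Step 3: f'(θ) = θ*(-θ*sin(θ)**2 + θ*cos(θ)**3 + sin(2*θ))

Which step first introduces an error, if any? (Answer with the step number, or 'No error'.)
Step 2

Step 2 is incorrect due to a wrong exponent.
The step shows: -θ**2*sin(θ)**2 + θ**2*cos(θ)**3 + 2*θ*sin(θ)*cos(θ)
The correct value should be: -θ**2*sin(θ)**2 + θ**2*cos(θ)**2 + 2*θ*sin(θ)*cos(θ)

Explanation: The exponent 2 on cos(θ) was incorrectly written as 3: the term θ**2*cos(θ)**2 was incorrectly written as θ**2*cos(θ)**3
The later steps are derived from this incorrect expression, so the error originates in Step 2.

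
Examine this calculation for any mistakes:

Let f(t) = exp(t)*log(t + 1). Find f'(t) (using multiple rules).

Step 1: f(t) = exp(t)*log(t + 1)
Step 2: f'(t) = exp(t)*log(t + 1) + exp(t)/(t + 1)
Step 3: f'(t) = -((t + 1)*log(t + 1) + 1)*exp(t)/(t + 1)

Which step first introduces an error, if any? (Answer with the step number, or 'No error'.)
Step 3

Step 3 is incorrect due to a sign flip.
The step shows: -((t + 1)*log(t + 1) + 1)*exp(t)/(t + 1)
The correct value should be: ((t + 1)*log(t + 1) + 1)*exp(t)/(t + 1)

Explanation: The sign of the whole expression was flipped: the term ((t + 1)*log(t + 1) + 1)*exp(t)/(t + 1) was incorrectly written as -((t + 1)*log(t + 1) + 1)*exp(t)/(t + 1)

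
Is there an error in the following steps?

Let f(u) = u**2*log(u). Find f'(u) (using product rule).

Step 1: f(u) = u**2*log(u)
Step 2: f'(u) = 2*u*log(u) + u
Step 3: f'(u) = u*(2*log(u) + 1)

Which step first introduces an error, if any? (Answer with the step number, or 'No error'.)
No error

All steps in this derivation are correct.
The final answer f'(u) = u*(2*log(u) + 1) is valid.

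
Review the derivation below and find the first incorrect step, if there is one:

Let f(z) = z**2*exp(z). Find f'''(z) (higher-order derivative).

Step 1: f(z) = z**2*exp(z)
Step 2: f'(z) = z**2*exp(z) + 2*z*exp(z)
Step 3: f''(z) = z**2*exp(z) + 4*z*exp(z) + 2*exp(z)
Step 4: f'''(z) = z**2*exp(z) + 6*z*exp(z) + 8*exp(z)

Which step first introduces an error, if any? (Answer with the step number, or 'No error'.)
Step 4

Step 4 is incorrect due to a wrong coefficient.
The step shows: z**2*exp(z) + 6*z*exp(z) + 8*exp(z)
The correct value should be: z**2*exp(z) + 6*z*exp(z) + 6*exp(z)

Explanation: The coefficient 6 was incorrectly written as 8: the term 6*exp(z) was incorrectly written as 8*exp(z)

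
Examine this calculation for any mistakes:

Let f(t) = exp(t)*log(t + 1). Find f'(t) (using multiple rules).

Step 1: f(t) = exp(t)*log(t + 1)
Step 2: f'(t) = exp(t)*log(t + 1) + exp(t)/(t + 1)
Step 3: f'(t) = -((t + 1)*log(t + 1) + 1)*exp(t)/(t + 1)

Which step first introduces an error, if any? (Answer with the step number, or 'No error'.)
Step 3

Step 3 is incorrect due to a sign flip.
The step shows: -((t + 1)*log(t + 1) + 1)*exp(t)/(t + 1)
The correct value should be: ((t + 1)*log(t + 1) + 1)*exp(t)/(t + 1)

Explanation: The sign of the whole expression was flipped: the term ((t + 1)*log(t + 1) + 1)*exp(t)/(t + 1) was incorrectly written as -((t + 1)*log(t + 1) + 1)*exp(t)/(t + 1)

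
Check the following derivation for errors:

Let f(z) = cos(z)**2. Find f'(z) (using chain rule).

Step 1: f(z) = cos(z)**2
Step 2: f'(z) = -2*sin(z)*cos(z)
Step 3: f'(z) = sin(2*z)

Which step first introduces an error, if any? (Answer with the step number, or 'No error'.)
Step 3

Step 3 is incorrect due to a sign flip.
The step shows: sin(2*z)
The correct value should be: -sin(2*z)

Explanation: The sign of the whole expression was flipped: the term -sin(2*z) was incorrectly written as sin(2*z)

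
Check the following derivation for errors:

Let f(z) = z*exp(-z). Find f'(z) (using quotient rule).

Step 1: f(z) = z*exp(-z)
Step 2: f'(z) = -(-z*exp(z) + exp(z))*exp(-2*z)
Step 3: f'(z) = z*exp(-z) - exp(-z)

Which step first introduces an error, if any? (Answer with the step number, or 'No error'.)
Step 2

Step 2 is incorrect due to a sign flip.
The step shows: -(-z*exp(z) + exp(z))*exp(-2*z)
The correct value should be: (-z*exp(z) + exp(z))*exp(-2*z)

Explanation: The sign of the whole expression was flipped: the term (-z*exp(z) + exp(z))*exp(-2*z) was incorrectly written as -(-z*exp(z) + exp(z))*exp(-2*z)
The later steps are derived from this incorrect expression, so the error originates in Step 2.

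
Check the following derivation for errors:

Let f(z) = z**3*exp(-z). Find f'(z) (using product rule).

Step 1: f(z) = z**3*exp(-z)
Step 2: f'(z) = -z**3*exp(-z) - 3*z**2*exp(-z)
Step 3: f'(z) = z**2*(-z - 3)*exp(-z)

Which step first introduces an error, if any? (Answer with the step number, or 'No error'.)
Step 2

Step 2 is incorrect due to a sign flip.
The step shows: -z**3*exp(-z) - 3*z**2*exp(-z)
The correct value should be: -z**3*exp(-z) + 3*z**2*exp(-z)

Explanation: The sign of one term was flipped: the term 3*z**2*exp(-z) was incorrectly written as -3*z**2*exp(-z)
The later steps are derived from this incorrect expression, so the error originates in Step 2.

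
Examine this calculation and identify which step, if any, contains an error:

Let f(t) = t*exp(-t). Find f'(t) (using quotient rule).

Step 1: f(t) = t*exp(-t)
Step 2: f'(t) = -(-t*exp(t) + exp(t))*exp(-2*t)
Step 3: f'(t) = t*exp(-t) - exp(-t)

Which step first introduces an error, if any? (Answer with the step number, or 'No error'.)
Step 2

Step 2 is incorrect due to a sign flip.
The step shows: -(-t*exp(t) + exp(t))*exp(-2*t)
The correct value should be: (-t*exp(t) + exp(t))*exp(-2*t)

Explanation: The sign of the whole expression was flipped: the term (-t*exp(t) + exp(t))*exp(-2*t) was incorrectly written as -(-t*exp(t) + exp(t))*exp(-2*t)
The later steps are derived from this incorrect expression, so the error originates in Step 2.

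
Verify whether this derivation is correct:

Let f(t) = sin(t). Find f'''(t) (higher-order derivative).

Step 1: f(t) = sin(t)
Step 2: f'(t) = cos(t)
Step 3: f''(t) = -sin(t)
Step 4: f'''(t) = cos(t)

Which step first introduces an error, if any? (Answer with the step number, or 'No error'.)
Step 4

Step 4 is incorrect due to a sign flip.
The step shows: cos(t)
The correct value should be: -cos(t)

Explanation: The sign of the whole expression was flipped: the term -cos(t) was incorrectly written as cos(t)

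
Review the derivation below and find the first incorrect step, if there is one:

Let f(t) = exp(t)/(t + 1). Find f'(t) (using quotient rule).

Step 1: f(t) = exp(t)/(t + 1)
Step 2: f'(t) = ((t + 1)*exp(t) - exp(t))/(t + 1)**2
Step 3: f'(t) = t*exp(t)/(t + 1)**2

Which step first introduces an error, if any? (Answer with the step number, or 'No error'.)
No error

All steps in this derivation are correct.
The final answer f'(t) = t*exp(t)/(t + 1)**2 is valid.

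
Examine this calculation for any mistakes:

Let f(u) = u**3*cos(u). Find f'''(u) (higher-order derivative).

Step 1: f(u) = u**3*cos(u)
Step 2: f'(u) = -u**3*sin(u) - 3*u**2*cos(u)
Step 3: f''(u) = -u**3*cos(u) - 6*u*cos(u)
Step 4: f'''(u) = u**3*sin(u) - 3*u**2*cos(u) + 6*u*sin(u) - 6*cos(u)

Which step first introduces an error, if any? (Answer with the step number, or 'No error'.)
Step 2

Step 2 is incorrect due to a sign flip.
The step shows: -u**3*sin(u) - 3*u**2*cos(u)
The correct value should be: -u**3*sin(u) + 3*u**2*cos(u)

Explanation: The sign of one term was flipped: the term 3*u**2*cos(u) was incorrectly written as -3*u**2*cos(u)
The later steps are derived from this incorrect expression, so the error originates in Step 2.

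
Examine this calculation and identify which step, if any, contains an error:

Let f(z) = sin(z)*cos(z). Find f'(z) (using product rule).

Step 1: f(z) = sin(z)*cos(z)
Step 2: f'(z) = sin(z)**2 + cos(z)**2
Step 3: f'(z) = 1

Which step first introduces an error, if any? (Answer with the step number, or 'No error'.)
Step 2

Step 2 is incorrect due to a sign flip.
The step shows: sin(z)**2 + cos(z)**2
The correct value should be: -sin(z)**2 + cos(z)**2

Explanation: The sign of one term was flipped: the term -sin(z)**2 was incorrectly written as sin(z)**2
The later steps are derived from this incorrect expression, so the error originates in Step 2.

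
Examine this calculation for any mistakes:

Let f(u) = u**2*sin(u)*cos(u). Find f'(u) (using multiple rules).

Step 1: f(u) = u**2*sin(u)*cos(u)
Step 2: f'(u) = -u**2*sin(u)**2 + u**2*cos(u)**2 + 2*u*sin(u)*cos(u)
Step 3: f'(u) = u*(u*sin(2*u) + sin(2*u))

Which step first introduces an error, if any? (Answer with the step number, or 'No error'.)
Step 3

Step 3 is incorrect due to a wrong trig function.
The step shows: u*(u*sin(2*u) + sin(2*u))
The correct value should be: u*(u*cos(2*u) + sin(2*u))

Explanation: cos(2*u) was incorrectly written as sin(2*u): the term u*(u*cos(2*u) + sin(2*u)) was incorrectly written as u*(u*sin(2*u) + sin(2*u))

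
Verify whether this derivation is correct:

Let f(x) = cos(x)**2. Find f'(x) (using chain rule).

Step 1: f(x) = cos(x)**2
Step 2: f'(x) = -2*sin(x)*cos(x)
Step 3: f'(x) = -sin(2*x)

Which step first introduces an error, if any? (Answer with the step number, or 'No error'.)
No error

All steps in this derivation are correct.
The final answer f'(x) = -sin(2*x) is valid.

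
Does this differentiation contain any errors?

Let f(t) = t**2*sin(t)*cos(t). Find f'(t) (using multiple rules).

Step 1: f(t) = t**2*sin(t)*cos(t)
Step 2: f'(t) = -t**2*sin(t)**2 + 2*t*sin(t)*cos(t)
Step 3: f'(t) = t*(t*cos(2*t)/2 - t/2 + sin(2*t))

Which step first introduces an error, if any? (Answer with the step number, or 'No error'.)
Step 2

Step 2 is incorrect due to a dropped term.
The step shows: -t**2*sin(t)**2 + 2*t*sin(t)*cos(t)
The correct value should be: -t**2*sin(t)**2 + t**2*cos(t)**2 + 2*t*sin(t)*cos(t)

Explanation: A term was dropped: the term t**2*cos(t)**2 was incorrectly omitted
The later steps are derived from this incorrect expression, so the error originates in Step 2.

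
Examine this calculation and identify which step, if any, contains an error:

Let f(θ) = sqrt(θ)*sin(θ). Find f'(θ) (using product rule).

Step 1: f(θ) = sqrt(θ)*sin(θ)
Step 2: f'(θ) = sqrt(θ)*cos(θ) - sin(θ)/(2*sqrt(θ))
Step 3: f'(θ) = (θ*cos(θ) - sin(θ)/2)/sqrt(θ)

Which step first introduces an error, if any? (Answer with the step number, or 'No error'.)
Step 2

Step 2 is incorrect due to a sign flip.
The step shows: sqrt(θ)*cos(θ) - sin(θ)/(2*sqrt(θ))
The correct value should be: sqrt(θ)*cos(θ) + sin(θ)/(2*sqrt(θ))

Explanation: The sign of one term was flipped: the term sin(θ)/(2*sqrt(θ)) was incorrectly written as -sin(θ)/(2*sqrt(θ))
The later steps are derived from this incorrect expression, so the error originates in Step 2.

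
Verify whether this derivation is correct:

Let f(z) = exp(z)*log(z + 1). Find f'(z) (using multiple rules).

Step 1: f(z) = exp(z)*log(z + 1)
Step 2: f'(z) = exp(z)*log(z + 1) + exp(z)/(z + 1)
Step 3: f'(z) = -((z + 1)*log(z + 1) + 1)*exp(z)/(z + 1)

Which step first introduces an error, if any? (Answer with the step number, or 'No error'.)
Step 3

Step 3 is incorrect due to a sign flip.
The step shows: -((z + 1)*log(z + 1) + 1)*exp(z)/(z + 1)
The correct value should be: ((z + 1)*log(z + 1) + 1)*exp(z)/(z + 1)

Explanation: The sign of the whole expression was flipped: the term ((z + 1)*log(z + 1) + 1)*exp(z)/(z + 1) was incorrectly written as -((z + 1)*log(z + 1) + 1)*exp(z)/(z + 1)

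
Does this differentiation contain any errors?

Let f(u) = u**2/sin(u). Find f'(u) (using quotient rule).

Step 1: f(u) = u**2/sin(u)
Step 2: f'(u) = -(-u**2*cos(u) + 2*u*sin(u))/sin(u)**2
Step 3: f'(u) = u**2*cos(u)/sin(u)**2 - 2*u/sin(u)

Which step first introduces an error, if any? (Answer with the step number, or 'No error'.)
Step 2

Step 2 is incorrect due to a sign flip.
The step shows: -(-u**2*cos(u) + 2*u*sin(u))/sin(u)**2
The correct value should be: (-u**2*cos(u) + 2*u*sin(u))/sin(u)**2

Explanation: The sign of the whole expression was flipped: the term (-u**2*cos(u) + 2*u*sin(u))/sin(u)**2 was incorrectly written as -(-u**2*cos(u) + 2*u*sin(u))/sin(u)**2
The later steps are derived from this incorrect expression, so the error originates in Step 2.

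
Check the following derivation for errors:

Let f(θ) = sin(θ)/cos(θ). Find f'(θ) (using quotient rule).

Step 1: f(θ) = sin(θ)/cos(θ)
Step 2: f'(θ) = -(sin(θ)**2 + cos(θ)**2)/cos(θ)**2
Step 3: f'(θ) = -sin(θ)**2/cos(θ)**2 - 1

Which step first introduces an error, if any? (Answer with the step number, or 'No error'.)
Step 2

Step 2 is incorrect due to a sign flip.
The step shows: -(sin(θ)**2 + cos(θ)**2)/cos(θ)**2
The correct value should be: (sin(θ)**2 + cos(θ)**2)/cos(θ)**2

Explanation: The sign of the whole expression was flipped: the term (sin(θ)**2 + cos(θ)**2)/cos(θ)**2 was incorrectly written as -(sin(θ)**2 + cos(θ)**2)/cos(θ)**2
The later steps are derived from this incorrect expression, so the error originates in Step 2.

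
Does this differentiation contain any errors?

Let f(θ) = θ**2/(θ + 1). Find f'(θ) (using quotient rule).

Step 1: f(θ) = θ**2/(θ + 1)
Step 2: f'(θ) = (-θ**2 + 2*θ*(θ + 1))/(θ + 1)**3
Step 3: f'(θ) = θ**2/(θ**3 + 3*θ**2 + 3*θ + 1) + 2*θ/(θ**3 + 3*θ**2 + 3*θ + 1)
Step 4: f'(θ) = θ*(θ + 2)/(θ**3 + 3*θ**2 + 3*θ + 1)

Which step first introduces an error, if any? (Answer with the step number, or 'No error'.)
Step 2

Step 2 is incorrect due to a wrong exponent.
The step shows: (-θ**2 + 2*θ*(θ + 1))/(θ + 1)**3
The correct value should be: (-θ**2 + 2*θ*(θ + 1))/(θ + 1)**2

Explanation: The exponent -2 on θ + 1 was incorrectly written as -3: the term (-θ**2 + 2*θ*(θ + 1))/(θ + 1)**2 was incorrectly written as (-θ**2 + 2*θ*(θ + 1))/(θ + 1)**3
The later steps are derived from this incorrect expression, so the error originates in Step 2.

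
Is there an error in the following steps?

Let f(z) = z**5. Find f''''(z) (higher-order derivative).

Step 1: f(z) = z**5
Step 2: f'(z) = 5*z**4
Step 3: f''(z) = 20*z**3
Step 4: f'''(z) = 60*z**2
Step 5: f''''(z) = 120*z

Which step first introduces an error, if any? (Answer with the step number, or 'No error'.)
No error

All steps in this derivation are correct.
The final answer f''''(z) = 120*z is valid.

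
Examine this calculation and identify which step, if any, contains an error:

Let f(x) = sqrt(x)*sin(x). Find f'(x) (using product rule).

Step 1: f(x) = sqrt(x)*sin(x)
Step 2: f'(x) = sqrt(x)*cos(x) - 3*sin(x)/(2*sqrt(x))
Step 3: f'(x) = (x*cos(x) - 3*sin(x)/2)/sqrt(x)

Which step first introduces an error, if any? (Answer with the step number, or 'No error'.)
Step 2

Step 2 is incorrect due to a wrong coefficient.
The step shows: sqrt(x)*cos(x) - 3*sin(x)/(2*sqrt(x))
The correct value should be: sqrt(x)*cos(x) + sin(x)/(2*sqrt(x))

Explanation: The coefficient 1/2 was incorrectly written as -3/2: the term sin(x)/(2*sqrt(x)) was incorrectly written as -3*sin(x)/(2*sqrt(x))
The later steps are derived from this incorrect expression, so the error originates in Step 2.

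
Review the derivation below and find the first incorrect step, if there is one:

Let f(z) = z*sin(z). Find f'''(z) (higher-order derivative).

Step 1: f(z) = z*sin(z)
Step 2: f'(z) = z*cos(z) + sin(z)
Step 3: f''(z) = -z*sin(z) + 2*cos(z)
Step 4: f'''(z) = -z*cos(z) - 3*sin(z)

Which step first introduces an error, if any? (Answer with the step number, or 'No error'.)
No error

All steps in this derivation are correct.
The final answer f'''(z) = -z*cos(z) - 3*sin(z) is valid.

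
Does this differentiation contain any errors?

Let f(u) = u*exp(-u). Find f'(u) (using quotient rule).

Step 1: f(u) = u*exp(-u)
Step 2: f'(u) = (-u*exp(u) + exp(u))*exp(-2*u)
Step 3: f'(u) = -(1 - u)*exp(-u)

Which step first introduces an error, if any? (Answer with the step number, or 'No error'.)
Step 3

Step 3 is incorrect due to a sign flip.
The step shows: -(1 - u)*exp(-u)
The correct value should be: (1 - u)*exp(-u)

Explanation: The sign of the whole expression was flipped: the term (1 - u)*exp(-u) was incorrectly written as -(1 - u)*exp(-u)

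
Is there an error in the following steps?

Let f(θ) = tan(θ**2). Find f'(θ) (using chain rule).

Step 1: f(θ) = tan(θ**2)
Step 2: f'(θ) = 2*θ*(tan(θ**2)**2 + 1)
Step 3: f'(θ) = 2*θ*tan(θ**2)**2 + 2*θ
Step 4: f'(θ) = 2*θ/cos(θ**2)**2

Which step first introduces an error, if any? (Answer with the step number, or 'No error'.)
No error

All steps in this derivation are correct.
The final answer f'(θ) = 2*θ/cos(θ**2)**2 is valid.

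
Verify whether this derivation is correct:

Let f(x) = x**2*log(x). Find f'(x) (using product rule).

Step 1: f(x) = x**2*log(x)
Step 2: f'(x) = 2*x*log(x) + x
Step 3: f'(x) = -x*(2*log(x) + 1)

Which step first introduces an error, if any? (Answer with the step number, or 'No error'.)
Step 3

Step 3 is incorrect due to a sign flip.
The step shows: -x*(2*log(x) + 1)
The correct value should be: x*(2*log(x) + 1)

Explanation: The sign of the whole expression was flipped: the term x*(2*log(x) + 1) was incorrectly written as -x*(2*log(x) + 1)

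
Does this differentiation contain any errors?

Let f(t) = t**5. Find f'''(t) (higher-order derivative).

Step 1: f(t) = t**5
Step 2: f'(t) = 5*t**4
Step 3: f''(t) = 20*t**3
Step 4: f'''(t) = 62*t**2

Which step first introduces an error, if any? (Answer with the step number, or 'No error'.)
Step 4

Step 4 is incorrect due to a wrong coefficient.
The step shows: 62*t**2
The correct value should be: 60*t**2

Explanation: The coefficient 60 was incorrectly written as 62: the term 60*t**2 was incorrectly written as 62*t**2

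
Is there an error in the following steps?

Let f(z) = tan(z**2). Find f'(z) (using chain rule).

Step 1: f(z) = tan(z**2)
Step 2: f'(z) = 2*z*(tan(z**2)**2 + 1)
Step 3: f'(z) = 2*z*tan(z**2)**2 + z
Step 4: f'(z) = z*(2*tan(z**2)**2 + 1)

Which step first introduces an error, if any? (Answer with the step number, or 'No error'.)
Step 3

Step 3 is incorrect due to a wrong coefficient.
The step shows: 2*z*tan(z**2)**2 + z
The correct value should be: 2*z*tan(z**2)**2 + 2*z

Explanation: The coefficient 2 was incorrectly written as 1: the term 2*z was incorrectly written as z
The later steps are derived from this incorrect expression, so the error originates in Step 3.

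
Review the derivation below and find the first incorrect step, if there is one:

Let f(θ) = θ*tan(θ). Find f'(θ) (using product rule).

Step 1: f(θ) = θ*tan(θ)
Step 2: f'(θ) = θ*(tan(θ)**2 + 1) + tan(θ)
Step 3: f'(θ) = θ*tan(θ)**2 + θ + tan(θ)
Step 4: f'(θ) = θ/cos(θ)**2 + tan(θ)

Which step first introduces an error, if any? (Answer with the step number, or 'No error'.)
No error

All steps in this derivation are correct.
The final answer f'(θ) = θ/cos(θ)**2 + tan(θ) is valid.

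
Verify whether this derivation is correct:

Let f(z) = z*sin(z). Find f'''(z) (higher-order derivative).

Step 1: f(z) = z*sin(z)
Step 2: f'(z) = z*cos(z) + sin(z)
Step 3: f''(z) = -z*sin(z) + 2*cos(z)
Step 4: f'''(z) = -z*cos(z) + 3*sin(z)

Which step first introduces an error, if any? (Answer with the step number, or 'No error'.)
Step 4

Step 4 is incorrect due to a sign flip.
The step shows: -z*cos(z) + 3*sin(z)
The correct value should be: -z*cos(z) - 3*sin(z)

Explanation: The sign of one term was flipped: the term -3*sin(z) was incorrectly written as 3*sin(z)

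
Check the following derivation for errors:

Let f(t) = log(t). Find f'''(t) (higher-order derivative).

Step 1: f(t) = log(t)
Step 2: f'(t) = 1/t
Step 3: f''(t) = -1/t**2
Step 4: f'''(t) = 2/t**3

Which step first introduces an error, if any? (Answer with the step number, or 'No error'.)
No error

All steps in this derivation are correct.
The final answer f'''(t) = 2/t**3 is valid.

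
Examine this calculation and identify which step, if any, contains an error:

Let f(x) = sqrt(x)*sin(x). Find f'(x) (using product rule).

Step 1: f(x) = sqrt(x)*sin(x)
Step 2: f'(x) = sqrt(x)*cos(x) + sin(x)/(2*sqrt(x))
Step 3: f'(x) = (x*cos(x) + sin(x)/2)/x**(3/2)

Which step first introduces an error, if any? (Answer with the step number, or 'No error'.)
Step 3

Step 3 is incorrect due to a wrong exponent.
The step shows: (x*cos(x) + sin(x)/2)/x**(3/2)
The correct value should be: (x*cos(x) + sin(x)/2)/sqrt(x)

Explanation: The exponent -1/2 on x was incorrectly written as -3/2: the term (x*cos(x) + sin(x)/2)/sqrt(x) was incorrectly written as (x*cos(x) + sin(x)/2)/x**(3/2)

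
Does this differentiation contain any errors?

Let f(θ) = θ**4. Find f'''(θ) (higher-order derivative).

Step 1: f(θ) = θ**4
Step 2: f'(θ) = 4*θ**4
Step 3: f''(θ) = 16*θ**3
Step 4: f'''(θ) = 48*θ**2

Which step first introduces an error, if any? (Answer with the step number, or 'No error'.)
Step 2

Step 2 is incorrect due to a wrong exponent.
The step shows: 4*θ**4
The correct value should be: 4*θ**3

Explanation: The exponent 3 on θ was incorrectly written as 4: the term 4*θ**3 was incorrectly written as 4*θ**4
The later steps are derived from this incorrect expression, so the error originates in Step 2.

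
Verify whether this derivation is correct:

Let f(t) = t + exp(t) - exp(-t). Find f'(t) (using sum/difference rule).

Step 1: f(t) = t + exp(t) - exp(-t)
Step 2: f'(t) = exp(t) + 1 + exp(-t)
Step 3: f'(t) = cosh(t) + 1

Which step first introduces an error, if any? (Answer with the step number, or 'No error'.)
Step 3

Step 3 is incorrect due to a wrong coefficient.
The step shows: cosh(t) + 1
The correct value should be: 2*cosh(t) + 1

Explanation: The coefficient 2 was incorrectly written as 1: the term 2*cosh(t) was incorrectly written as cosh(t)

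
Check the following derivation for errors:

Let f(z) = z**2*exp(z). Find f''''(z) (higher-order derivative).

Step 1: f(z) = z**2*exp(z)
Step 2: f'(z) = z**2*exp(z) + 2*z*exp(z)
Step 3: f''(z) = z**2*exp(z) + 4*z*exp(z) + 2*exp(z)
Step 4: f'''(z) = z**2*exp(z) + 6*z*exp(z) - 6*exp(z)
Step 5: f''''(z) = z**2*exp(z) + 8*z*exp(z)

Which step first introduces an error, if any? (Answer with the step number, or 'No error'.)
Step 4

Step 4 is incorrect due to a sign flip.
The step shows: z**2*exp(z) + 6*z*exp(z) - 6*exp(z)
The correct value should be: z**2*exp(z) + 6*z*exp(z) + 6*exp(z)

Explanation: The sign of one term was flipped: the term 6*exp(z) was incorrectly written as -6*exp(z)
The later steps are derived from this incorrect expression, so the error originates in Step 4.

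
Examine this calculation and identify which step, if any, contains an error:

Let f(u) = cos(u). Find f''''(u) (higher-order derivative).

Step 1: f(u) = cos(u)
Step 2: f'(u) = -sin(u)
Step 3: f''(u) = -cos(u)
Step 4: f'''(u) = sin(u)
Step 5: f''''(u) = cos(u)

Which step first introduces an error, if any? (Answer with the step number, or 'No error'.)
No error

All steps in this derivation are correct.
The final answer f''''(u) = cos(u) is valid.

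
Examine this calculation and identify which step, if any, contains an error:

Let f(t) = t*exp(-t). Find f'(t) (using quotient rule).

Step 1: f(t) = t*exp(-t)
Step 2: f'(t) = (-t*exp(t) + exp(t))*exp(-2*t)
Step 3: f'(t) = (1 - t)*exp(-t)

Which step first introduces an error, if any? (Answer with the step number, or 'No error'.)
No error

All steps in this derivation are correct.
The final answer f'(t) = (1 - t)*exp(-t) is valid.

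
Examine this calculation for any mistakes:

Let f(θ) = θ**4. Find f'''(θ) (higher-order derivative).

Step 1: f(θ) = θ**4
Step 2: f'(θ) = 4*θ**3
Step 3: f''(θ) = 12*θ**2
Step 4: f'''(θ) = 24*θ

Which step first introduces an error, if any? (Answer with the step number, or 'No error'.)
No error

All steps in this derivation are correct.
The final answer f'''(θ) = 24*θ is valid.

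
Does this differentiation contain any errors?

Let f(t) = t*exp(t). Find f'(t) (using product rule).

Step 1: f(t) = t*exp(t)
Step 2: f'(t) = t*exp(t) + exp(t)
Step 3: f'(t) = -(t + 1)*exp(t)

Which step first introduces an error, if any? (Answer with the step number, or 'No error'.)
Step 3

Step 3 is incorrect due to a sign flip.
The step shows: -(t + 1)*exp(t)
The correct value should be: (t + 1)*exp(t)

Explanation: The sign of the whole expression was flipped: the term (t + 1)*exp(t) was incorrectly written as -(t + 1)*exp(t)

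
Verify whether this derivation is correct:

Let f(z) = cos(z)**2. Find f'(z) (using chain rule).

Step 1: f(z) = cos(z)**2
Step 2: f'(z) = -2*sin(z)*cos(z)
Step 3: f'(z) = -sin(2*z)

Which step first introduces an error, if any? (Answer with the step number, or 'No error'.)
No error

All steps in this derivation are correct.
The final answer f'(z) = -sin(2*z) is valid.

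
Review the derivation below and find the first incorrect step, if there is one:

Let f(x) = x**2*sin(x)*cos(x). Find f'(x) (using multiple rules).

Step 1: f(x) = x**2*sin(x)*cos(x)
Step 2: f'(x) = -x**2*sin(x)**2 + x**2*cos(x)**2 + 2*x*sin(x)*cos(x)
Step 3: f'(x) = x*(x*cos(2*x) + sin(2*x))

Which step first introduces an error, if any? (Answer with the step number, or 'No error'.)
No error

All steps in this derivation are correct.
The final answer f'(x) = x*(x*cos(2*x) + sin(2*x)) is valid.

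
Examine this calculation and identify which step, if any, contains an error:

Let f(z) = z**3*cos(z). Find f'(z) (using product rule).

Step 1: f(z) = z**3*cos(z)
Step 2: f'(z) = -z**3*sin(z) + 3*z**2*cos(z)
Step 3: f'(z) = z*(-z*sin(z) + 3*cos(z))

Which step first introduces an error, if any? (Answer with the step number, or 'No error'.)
Step 3

Step 3 is incorrect due to a wrong exponent.
The step shows: z*(-z*sin(z) + 3*cos(z))
The correct value should be: z**2*(-z*sin(z) + 3*cos(z))

Explanation: The exponent 2 on z was incorrectly written as 1: the term z**2*(-z*sin(z) + 3*cos(z)) was incorrectly written as z*(-z*sin(z) + 3*cos(z))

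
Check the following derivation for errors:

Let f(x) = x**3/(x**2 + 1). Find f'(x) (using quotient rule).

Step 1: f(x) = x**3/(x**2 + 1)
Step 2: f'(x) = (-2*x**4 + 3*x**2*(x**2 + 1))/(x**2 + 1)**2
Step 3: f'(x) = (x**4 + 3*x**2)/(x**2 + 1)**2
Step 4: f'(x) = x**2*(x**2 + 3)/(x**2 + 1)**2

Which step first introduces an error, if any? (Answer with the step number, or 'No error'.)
No error

All steps in this derivation are correct.
The final answer f'(x) = x**2*(x**2 + 3)/(x**2 + 1)**2 is valid.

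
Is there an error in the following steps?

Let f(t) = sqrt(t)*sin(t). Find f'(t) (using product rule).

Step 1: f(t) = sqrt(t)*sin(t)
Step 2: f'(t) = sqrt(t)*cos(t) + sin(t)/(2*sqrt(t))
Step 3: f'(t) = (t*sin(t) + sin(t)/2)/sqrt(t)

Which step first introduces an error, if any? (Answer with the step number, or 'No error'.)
Step 3

Step 3 is incorrect due to a wrong trig function.
The step shows: (t*sin(t) + sin(t)/2)/sqrt(t)
The correct value should be: (t*cos(t) + sin(t)/2)/sqrt(t)

Explanation: cos(t) was incorrectly written as sin(t): the term (t*cos(t) + sin(t)/2)/sqrt(t) was incorrectly written as (t*sin(t) + sin(t)/2)/sqrt(t)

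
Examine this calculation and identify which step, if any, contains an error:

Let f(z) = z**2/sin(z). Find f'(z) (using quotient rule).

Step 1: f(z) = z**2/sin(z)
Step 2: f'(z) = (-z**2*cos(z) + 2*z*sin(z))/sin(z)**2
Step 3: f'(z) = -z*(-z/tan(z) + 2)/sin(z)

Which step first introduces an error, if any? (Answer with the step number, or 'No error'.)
Step 3

Step 3 is incorrect due to a sign flip.
The step shows: -z*(-z/tan(z) + 2)/sin(z)
The correct value should be: z*(-z/tan(z) + 2)/sin(z)

Explanation: The sign of the whole expression was flipped: the term z*(-z/tan(z) + 2)/sin(z) was incorrectly written as -z*(-z/tan(z) + 2)/sin(z)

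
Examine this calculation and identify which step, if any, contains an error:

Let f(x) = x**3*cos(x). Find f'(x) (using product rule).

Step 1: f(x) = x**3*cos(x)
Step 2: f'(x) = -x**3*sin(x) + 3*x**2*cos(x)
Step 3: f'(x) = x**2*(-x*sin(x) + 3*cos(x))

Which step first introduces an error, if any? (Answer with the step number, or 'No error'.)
No error

All steps in this derivation are correct.
The final answer f'(x) = x**2*(-x*sin(x) + 3*cos(x)) is valid.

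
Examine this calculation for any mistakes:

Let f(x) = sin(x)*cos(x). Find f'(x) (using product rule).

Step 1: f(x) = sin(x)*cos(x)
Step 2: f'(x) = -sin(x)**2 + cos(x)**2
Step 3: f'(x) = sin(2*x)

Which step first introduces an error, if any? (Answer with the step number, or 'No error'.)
Step 3

Step 3 is incorrect due to a wrong trig function.
The step shows: sin(2*x)
The correct value should be: cos(2*x)

Explanation: cos(2*x) was incorrectly written as sin(2*x): the term cos(2*x) was incorrectly written as sin(2*x)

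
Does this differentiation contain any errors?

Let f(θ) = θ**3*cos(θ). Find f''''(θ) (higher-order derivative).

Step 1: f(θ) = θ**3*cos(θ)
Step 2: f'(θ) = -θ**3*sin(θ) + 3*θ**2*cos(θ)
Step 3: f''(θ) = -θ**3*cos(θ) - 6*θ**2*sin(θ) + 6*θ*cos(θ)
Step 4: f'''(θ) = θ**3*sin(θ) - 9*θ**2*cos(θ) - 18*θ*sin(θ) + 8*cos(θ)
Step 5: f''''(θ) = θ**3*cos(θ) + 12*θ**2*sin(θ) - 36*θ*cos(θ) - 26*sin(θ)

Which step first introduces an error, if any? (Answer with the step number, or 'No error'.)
Step 4

Step 4 is incorrect due to a wrong coefficient.
The step shows: θ**3*sin(θ) - 9*θ**2*cos(θ) - 18*θ*sin(θ) + 8*cos(θ)
The correct value should be: θ**3*sin(θ) - 9*θ**2*cos(θ) - 18*θ*sin(θ) + 6*cos(θ)

Explanation: The coefficient 6 was incorrectly written as 8: the term 6*cos(θ) was incorrectly written as 8*cos(θ)
The later steps are derived from this incorrect expression, so the error originates in Step 4.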